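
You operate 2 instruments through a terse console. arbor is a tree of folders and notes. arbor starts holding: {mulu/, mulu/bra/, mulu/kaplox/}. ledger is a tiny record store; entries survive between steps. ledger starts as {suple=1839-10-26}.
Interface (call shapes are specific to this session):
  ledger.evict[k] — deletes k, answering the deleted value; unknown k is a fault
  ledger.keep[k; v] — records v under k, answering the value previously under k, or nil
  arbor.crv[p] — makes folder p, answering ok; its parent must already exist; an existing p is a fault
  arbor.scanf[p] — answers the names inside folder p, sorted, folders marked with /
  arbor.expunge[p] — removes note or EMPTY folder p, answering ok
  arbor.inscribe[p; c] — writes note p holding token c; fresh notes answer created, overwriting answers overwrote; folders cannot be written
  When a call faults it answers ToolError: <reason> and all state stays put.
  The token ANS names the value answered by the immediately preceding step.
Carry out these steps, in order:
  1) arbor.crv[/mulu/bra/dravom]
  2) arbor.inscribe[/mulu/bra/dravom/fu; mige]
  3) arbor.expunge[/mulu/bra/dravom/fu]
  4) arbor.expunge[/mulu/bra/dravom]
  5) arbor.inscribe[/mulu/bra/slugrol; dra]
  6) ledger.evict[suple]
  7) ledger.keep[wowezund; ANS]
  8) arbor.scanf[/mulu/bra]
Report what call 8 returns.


→ crv(p=/mulu/bra/dravom)
← ok
→ inscribe(p=/mulu/bra/dravom/fu, c=mige)
← created
→ expunge(p=/mulu/bra/dravom/fu)
← ok
→ expunge(p=/mulu/bra/dravom)
← ok
→ inscribe(p=/mulu/bra/slugrol, c=dra)
← created
→ evict(k=suple)
← 1839-10-26
→ keep(k=wowezund, v=ANS)
← nil
→ scanf(p=/mulu/bra)
← [slugrol]

Answer: [slugrol]


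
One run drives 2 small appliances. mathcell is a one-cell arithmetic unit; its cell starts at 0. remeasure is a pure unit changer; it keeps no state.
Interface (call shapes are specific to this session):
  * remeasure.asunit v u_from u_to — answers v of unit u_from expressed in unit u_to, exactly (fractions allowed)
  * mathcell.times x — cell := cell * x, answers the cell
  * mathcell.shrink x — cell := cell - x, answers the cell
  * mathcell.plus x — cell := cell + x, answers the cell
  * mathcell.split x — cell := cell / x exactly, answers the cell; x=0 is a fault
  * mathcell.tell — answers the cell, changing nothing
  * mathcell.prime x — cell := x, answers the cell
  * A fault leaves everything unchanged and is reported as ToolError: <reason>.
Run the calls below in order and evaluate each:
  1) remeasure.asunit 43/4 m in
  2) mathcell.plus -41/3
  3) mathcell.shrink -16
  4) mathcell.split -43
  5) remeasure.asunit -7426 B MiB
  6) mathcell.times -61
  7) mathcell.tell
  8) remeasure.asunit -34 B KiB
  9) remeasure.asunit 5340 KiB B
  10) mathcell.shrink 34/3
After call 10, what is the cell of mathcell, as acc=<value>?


Answer: acc=-345/43

Derivation:
-> remeasure.asunit(v='43/4', u_from='m', u_to='in')
<- 53750/127
-> mathcell.plus(x='-41/3')
<- -41/3
-> mathcell.shrink(x='-16')
<- 7/3
-> mathcell.split(x='-43')
<- -7/129
-> remeasure.asunit(v='-7426', u_from='B', u_to='MiB')
<- -3713/524288
-> mathcell.times(x='-61')
<- 427/129
-> mathcell.tell()
<- 427/129
-> remeasure.asunit(v='-34', u_from='B', u_to='KiB')
<- -17/512
-> remeasure.asunit(v='5340', u_from='KiB', u_to='B')
<- 5468160
-> mathcell.shrink(x='34/3')
<- -345/43


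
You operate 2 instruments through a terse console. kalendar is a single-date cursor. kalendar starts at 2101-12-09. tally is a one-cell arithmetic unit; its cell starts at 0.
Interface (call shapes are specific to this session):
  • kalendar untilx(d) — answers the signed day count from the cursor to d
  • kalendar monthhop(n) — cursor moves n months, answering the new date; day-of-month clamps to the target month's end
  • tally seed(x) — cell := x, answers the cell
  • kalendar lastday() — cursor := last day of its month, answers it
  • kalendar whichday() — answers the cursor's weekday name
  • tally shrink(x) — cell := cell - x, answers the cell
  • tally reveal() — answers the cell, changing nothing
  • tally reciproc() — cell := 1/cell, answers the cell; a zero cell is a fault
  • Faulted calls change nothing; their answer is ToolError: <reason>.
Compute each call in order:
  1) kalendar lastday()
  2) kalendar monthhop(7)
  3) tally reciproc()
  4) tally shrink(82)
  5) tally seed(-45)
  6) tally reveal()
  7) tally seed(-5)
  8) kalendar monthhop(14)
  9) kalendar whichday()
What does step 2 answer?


[in] kalendar lastday
  2101-12-31
[in] kalendar monthhop n→7
  2102-07-31
[in] tally reciproc
  ToolError: reciprocal of zero
[in] tally shrink x→82
  -82
[in] tally seed x→-45
  -45
[in] tally reveal
  -45
[in] tally seed x→-5
  -5
[in] kalendar monthhop n→14
  2103-09-30
[in] kalendar whichday
  Sunday

Answer: 2102-07-31


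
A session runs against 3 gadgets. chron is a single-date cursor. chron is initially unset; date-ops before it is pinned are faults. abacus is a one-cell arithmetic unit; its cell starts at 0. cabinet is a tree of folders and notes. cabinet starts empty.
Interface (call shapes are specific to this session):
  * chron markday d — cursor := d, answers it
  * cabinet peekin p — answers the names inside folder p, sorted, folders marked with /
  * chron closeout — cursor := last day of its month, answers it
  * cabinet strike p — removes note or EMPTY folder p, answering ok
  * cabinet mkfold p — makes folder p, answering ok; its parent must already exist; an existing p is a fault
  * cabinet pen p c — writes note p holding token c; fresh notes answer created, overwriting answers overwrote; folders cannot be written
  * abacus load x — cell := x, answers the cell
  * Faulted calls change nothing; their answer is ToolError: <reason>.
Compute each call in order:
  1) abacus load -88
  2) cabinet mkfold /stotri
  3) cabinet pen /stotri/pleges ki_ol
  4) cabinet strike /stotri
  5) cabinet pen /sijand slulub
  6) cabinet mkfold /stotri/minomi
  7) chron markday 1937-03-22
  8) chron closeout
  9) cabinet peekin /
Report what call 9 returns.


;; 1. abacus load(-88) == -88
;; 2. cabinet mkfold(/stotri) == ok
;; 3. cabinet pen(/stotri/pleges, ki_ol) == created
;; 4. cabinet strike(/stotri) == ToolError: not empty
;; 5. cabinet pen(/sijand, slulub) == created
;; 6. cabinet mkfold(/stotri/minomi) == ok
;; 7. chron markday(1937-03-22) == 1937-03-22
;; 8. chron closeout() == 1937-03-31
;; 9. cabinet peekin(/) == [sijand, stotri/]

Answer: [sijand, stotri/]


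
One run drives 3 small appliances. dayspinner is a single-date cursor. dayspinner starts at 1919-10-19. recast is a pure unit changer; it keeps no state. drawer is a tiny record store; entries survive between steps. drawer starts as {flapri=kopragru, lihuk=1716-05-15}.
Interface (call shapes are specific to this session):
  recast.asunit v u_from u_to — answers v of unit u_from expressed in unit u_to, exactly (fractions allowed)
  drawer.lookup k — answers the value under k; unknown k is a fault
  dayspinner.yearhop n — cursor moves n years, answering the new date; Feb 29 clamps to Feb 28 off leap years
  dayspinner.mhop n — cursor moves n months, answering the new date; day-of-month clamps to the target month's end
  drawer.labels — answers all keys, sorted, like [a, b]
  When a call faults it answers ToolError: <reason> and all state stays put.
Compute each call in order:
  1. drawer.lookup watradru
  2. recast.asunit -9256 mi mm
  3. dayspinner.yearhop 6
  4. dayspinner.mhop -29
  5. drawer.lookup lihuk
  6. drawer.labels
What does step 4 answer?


Calling lookup with k='watradru', — result: ToolError: no such key watradru.
Using asunit with v='-9256', u_from='mi', u_to='mm', → -14896088064.
I try yearhop with n='6', — result: 1925-10-19.
I try mhop with n='-29', — result: 1923-05-19.
I run lookup with k='lihuk', and observe 1716-05-15.
Now I run labels: [flapri, lihuk].

Answer: 1923-05-19


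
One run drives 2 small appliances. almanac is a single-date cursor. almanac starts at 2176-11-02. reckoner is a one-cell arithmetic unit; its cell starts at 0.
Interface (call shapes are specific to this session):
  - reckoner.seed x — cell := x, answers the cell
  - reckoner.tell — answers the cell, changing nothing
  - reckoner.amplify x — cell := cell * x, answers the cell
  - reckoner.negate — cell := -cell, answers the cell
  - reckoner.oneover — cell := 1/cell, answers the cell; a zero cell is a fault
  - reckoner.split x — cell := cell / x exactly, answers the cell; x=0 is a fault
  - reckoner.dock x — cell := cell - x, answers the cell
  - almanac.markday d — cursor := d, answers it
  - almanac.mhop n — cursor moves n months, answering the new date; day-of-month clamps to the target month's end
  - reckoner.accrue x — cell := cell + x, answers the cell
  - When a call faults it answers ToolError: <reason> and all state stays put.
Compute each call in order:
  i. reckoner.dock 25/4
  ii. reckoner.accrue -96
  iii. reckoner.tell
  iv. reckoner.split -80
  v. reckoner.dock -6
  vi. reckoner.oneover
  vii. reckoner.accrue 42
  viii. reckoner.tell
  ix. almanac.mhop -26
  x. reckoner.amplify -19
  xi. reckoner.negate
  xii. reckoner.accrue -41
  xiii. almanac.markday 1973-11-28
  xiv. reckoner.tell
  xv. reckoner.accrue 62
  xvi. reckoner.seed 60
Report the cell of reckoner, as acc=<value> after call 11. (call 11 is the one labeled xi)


# reckoner.dock(x: 25/4) ~> -25/4
# reckoner.accrue(x: -96) ~> -409/4
# reckoner.tell() ~> -409/4
# reckoner.split(x: -80) ~> 409/320
# reckoner.dock(x: -6) ~> 2329/320
# reckoner.oneover() ~> 320/2329
# reckoner.accrue(x: 42) ~> 98138/2329
# reckoner.tell() ~> 98138/2329
# almanac.mhop(n: -26) ~> 2174-09-02
# reckoner.amplify(x: -19) ~> -1864622/2329
# reckoner.negate() ~> 1864622/2329
# reckoner.accrue(x: -41) ~> 1769133/2329
# almanac.markday(d: 1973-11-28) ~> 1973-11-28
# reckoner.tell() ~> 1769133/2329
# reckoner.accrue(x: 62) ~> 1913531/2329
# reckoner.seed(x: 60) ~> 60

Answer: acc=1864622/2329


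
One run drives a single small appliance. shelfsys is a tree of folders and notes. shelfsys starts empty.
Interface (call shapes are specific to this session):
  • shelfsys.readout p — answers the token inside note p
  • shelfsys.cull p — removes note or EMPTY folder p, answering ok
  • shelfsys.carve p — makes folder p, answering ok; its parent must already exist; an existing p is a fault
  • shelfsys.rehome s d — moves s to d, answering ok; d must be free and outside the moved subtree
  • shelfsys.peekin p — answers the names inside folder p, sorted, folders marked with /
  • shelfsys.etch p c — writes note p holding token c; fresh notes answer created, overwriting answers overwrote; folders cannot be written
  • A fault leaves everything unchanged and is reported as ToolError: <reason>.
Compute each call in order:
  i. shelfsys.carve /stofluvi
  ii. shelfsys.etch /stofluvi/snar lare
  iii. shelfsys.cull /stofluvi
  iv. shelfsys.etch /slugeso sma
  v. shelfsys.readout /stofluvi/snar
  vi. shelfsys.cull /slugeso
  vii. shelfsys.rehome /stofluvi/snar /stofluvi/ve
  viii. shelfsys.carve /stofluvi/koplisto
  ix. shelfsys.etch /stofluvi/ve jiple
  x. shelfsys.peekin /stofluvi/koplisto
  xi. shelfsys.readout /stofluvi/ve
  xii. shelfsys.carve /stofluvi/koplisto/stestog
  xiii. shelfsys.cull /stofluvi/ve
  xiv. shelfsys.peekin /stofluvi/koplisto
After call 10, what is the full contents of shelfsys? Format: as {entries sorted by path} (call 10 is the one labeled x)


Answer: {stofluvi/, stofluvi/koplisto/, stofluvi/ve=jiple}

Derivation:
-- shelfsys.carve(p='/stofluvi') : ok
-- shelfsys.etch(p='/stofluvi/snar', c='lare') : created
-- shelfsys.cull(p='/stofluvi') : ToolError: not empty
-- shelfsys.etch(p='/slugeso', c='sma') : created
-- shelfsys.readout(p='/stofluvi/snar') : lare
-- shelfsys.cull(p='/slugeso') : ok
-- shelfsys.rehome(s='/stofluvi/snar', d='/stofluvi/ve') : ok
-- shelfsys.carve(p='/stofluvi/koplisto') : ok
-- shelfsys.etch(p='/stofluvi/ve', c='jiple') : overwrote
-- shelfsys.peekin(p='/stofluvi/koplisto') : []
-- shelfsys.readout(p='/stofluvi/ve') : jiple
-- shelfsys.carve(p='/stofluvi/koplisto/stestog') : ok
-- shelfsys.cull(p='/stofluvi/ve') : ok
-- shelfsys.peekin(p='/stofluvi/koplisto') : [stestog/]


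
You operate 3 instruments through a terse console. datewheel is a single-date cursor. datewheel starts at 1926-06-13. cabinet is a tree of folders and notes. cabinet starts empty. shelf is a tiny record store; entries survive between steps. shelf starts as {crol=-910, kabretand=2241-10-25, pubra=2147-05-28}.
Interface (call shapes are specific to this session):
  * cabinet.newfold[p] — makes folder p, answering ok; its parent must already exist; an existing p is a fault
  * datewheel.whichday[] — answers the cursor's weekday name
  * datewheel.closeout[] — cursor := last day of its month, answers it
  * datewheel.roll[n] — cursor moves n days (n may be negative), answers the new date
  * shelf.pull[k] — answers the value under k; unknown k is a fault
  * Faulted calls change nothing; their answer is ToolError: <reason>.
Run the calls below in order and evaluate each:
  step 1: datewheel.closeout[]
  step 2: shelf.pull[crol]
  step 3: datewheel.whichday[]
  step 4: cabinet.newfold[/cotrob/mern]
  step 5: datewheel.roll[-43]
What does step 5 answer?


Answer: 1926-05-18

Derivation:
> datewheel.closeout
[out] 1926-06-30
> shelf.pull k='crol'
[out] -910
> datewheel.whichday
[out] Wednesday
> cabinet.newfold p='/cotrob/mern'
[out] ToolError: no parent
> datewheel.roll n='-43'
[out] 1926-05-18


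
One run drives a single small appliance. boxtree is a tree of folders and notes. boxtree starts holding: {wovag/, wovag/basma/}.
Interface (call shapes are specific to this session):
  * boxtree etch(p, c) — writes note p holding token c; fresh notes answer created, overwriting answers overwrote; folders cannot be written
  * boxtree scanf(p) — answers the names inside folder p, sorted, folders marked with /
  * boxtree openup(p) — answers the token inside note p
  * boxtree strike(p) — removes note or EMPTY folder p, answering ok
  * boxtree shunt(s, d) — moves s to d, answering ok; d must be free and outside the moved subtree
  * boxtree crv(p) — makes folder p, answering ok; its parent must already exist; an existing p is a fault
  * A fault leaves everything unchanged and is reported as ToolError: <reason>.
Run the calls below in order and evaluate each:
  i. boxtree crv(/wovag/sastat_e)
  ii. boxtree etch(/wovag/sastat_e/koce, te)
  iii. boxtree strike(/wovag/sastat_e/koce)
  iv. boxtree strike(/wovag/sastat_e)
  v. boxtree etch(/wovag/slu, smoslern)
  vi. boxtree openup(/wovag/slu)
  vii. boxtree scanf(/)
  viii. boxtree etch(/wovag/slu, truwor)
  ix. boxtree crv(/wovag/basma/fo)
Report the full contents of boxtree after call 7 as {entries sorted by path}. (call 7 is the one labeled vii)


Step: boxtree crv[p='/wovag/sastat_e']
Result: ok
Step: boxtree etch[p='/wovag/sastat_e/koce'; c='te']
Result: created
Step: boxtree strike[p='/wovag/sastat_e/koce']
Result: ok
Step: boxtree strike[p='/wovag/sastat_e']
Result: ok
Step: boxtree etch[p='/wovag/slu'; c='smoslern']
Result: created
Step: boxtree openup[p='/wovag/slu']
Result: smoslern
Step: boxtree scanf[p='/']
Result: [wovag/]
Step: boxtree etch[p='/wovag/slu'; c='truwor']
Result: overwrote
Step: boxtree crv[p='/wovag/basma/fo']
Result: ok

Answer: {wovag/, wovag/basma/, wovag/slu=smoslern}


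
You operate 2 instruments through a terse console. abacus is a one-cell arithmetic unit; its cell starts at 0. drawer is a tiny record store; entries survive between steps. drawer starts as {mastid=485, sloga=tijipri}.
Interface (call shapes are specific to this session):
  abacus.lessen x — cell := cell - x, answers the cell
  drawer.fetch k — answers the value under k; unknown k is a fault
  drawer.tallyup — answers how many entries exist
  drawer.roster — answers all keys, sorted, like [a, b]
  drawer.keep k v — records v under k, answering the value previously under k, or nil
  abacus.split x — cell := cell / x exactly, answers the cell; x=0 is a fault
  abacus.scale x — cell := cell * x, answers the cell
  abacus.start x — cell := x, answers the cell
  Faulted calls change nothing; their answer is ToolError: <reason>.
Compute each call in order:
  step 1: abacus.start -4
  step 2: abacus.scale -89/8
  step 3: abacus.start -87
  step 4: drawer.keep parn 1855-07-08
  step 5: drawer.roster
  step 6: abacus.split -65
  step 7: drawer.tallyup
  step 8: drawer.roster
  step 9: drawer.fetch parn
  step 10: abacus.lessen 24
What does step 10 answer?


Step: start[x: -4]
Result: -4
Step: scale[x: -89/8]
Result: 89/2
Step: start[x: -87]
Result: -87
Step: keep[k: parn; v: 1855-07-08]
Result: nil
Step: roster[]
Result: [mastid, parn, sloga]
Step: split[x: -65]
Result: 87/65
Step: tallyup[]
Result: 3
Step: roster[]
Result: [mastid, parn, sloga]
Step: fetch[k: parn]
Result: 1855-07-08
Step: lessen[x: 24]
Result: -1473/65

Answer: -1473/65


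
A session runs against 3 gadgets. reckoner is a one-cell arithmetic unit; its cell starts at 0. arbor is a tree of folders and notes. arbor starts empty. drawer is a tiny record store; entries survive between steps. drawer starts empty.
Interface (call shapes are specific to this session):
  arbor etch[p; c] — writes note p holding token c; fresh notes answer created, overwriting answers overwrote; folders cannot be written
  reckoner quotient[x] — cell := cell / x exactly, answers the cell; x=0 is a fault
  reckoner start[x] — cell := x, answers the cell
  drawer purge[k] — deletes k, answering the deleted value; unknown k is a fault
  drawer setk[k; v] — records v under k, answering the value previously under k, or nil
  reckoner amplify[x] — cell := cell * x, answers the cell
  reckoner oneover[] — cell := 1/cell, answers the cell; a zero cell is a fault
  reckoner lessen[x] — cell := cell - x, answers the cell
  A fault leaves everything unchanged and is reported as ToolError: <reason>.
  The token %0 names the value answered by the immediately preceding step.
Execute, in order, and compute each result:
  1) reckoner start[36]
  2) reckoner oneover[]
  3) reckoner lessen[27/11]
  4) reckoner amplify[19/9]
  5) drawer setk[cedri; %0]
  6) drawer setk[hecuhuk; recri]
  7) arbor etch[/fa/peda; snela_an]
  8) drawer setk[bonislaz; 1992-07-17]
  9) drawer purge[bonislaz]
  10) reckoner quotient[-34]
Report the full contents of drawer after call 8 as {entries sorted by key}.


CALL reckoner start[36]
RET  36
CALL reckoner oneover[]
RET  1/36
CALL reckoner lessen[27/11]
RET  -961/396
CALL reckoner amplify[19/9]
RET  -18259/3564
CALL drawer setk[cedri; %0]
RET  nil
CALL drawer setk[hecuhuk; recri]
RET  nil
CALL arbor etch[/fa/peda; snela_an]
RET  ToolError: no parent
CALL drawer setk[bonislaz; 1992-07-17]
RET  nil
CALL drawer purge[bonislaz]
RET  1992-07-17
CALL reckoner quotient[-34]
RET  18259/121176

Answer: {bonislaz=1992-07-17, cedri=-18259/3564, hecuhuk=recri}


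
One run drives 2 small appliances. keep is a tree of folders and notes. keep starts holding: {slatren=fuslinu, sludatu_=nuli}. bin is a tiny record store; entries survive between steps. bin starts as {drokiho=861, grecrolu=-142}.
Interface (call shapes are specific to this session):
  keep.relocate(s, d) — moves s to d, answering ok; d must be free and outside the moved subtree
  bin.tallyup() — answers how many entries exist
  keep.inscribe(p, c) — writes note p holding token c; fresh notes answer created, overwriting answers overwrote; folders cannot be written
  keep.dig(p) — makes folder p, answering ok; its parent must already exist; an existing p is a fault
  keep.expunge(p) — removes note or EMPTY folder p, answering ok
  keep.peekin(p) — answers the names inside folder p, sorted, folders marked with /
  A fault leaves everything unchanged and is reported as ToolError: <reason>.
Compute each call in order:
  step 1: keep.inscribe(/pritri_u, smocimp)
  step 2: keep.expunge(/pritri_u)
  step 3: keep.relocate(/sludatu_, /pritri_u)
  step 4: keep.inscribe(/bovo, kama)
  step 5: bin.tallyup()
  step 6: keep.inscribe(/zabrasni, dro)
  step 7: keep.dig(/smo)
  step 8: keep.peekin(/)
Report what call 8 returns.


-> keep.inscribe(p: /pritri_u, c: smocimp)
<- created
-> keep.expunge(p: /pritri_u)
<- ok
-> keep.relocate(s: /sludatu_, d: /pritri_u)
<- ok
-> keep.inscribe(p: /bovo, c: kama)
<- created
-> bin.tallyup()
<- 2
-> keep.inscribe(p: /zabrasni, c: dro)
<- created
-> keep.dig(p: /smo)
<- ok
-> keep.peekin(p: /)
<- [bovo, pritri_u, slatren, smo/, zabrasni]

Answer: [bovo, pritri_u, slatren, smo/, zabrasni]


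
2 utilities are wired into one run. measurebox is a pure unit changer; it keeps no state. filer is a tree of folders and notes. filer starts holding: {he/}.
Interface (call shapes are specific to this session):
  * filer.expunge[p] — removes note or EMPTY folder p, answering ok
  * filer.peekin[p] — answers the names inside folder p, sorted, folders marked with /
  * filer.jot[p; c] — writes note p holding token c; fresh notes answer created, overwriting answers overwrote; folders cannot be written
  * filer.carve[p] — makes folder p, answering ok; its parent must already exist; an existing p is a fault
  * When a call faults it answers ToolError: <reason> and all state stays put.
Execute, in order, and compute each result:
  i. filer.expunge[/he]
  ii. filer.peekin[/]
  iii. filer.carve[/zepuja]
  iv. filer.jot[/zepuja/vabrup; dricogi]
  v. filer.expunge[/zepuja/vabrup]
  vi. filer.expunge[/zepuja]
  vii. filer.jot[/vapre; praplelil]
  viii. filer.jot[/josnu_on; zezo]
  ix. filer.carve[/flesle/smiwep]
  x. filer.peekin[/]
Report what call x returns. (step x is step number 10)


Answer: [josnu_on, vapre]

Derivation:
-- filer.expunge(p→/he) -> ok
-- filer.peekin(p→/) -> []
-- filer.carve(p→/zepuja) -> ok
-- filer.jot(p→/zepuja/vabrup, c→dricogi) -> created
-- filer.expunge(p→/zepuja/vabrup) -> ok
-- filer.expunge(p→/zepuja) -> ok
-- filer.jot(p→/vapre, c→praplelil) -> created
-- filer.jot(p→/josnu_on, c→zezo) -> created
-- filer.carve(p→/flesle/smiwep) -> ToolError: no parent
-- filer.peekin(p→/) -> [josnu_on, vapre]


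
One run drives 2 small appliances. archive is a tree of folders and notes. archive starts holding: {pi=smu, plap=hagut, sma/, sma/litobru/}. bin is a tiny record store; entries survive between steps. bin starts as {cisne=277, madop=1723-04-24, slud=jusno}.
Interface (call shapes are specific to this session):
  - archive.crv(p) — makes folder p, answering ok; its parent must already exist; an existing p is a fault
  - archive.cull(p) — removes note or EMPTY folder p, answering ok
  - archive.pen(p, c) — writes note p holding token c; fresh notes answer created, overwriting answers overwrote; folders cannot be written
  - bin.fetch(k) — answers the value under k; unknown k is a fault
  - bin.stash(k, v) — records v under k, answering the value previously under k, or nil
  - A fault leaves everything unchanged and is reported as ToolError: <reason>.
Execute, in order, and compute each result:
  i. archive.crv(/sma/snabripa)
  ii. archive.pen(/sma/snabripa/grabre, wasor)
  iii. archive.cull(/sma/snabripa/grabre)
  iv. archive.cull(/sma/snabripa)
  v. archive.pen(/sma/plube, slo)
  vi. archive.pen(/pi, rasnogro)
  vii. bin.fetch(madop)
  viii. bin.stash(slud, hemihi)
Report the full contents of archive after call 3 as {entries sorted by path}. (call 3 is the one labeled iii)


Answer: {pi=smu, plap=hagut, sma/, sma/litobru/, sma/snabripa/}

Derivation:
Do: crv[p='/sma/snabripa']
See: ok
Do: pen[p='/sma/snabripa/grabre'; c='wasor']
See: created
Do: cull[p='/sma/snabripa/grabre']
See: ok
Do: cull[p='/sma/snabripa']
See: ok
Do: pen[p='/sma/plube'; c='slo']
See: created
Do: pen[p='/pi'; c='rasnogro']
See: overwrote
Do: fetch[k='madop']
See: 1723-04-24
Do: stash[k='slud'; v='hemihi']
See: jusno


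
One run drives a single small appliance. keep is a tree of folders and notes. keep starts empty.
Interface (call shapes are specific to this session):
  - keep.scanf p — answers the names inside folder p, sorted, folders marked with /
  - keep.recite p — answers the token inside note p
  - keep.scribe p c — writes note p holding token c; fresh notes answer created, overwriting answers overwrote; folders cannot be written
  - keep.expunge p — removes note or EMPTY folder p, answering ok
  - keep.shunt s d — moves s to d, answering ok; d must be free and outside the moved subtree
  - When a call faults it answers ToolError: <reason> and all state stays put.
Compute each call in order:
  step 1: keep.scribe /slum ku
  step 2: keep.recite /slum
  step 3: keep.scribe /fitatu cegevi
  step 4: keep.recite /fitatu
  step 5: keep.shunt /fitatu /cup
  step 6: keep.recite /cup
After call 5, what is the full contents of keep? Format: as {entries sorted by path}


I call keep.scribe on p='/slum', c='ku', which returns created.
I call keep.recite on p='/slum', and see ku.
Using keep.scribe on p='/fitatu', c='cegevi', and get created.
Invoking keep.recite on p='/fitatu', which returns cegevi.
I run keep.shunt on s='/fitatu', d='/cup': ok.
I try keep.recite on p='/cup', and observe cegevi.

Answer: {cup=cegevi, slum=ku}


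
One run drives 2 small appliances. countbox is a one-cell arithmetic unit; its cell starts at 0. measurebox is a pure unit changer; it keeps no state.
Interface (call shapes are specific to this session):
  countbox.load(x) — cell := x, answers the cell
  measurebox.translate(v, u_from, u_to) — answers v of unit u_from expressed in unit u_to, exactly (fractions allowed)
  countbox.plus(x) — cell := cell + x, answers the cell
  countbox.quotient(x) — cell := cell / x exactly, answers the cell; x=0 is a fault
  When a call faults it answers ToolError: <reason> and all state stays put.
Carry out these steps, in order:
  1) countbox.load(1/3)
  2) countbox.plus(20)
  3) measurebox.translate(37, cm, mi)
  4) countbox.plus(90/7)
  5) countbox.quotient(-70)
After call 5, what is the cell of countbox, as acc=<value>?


Answer: acc=-697/1470

Derivation:
·→ countbox.load(1/3)
·← 1/3
·→ countbox.plus(20)
·← 61/3
·→ measurebox.translate(37, cm, mi)
·← 185/804672
·→ countbox.plus(90/7)
·← 697/21
·→ countbox.quotient(-70)
·← -697/1470


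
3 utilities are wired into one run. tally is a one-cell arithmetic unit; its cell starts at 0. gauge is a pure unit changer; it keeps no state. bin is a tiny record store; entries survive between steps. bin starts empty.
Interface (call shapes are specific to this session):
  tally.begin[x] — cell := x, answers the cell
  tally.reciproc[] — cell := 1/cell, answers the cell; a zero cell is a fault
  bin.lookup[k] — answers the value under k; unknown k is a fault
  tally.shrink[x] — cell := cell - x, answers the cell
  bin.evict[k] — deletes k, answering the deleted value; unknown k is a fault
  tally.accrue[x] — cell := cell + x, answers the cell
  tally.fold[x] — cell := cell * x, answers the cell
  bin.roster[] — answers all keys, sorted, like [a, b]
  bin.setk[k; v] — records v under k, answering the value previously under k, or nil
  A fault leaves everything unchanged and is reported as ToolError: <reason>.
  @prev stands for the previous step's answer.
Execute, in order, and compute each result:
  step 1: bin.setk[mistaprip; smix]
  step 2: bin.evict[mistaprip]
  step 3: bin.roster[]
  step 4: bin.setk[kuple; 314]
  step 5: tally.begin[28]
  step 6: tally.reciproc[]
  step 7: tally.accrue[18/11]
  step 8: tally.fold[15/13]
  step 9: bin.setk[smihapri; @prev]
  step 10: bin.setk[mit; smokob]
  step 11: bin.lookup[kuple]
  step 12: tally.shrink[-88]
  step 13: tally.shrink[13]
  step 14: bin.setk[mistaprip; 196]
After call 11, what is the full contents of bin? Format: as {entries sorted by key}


Answer: {kuple=314, mit=smokob, smihapri=7725/4004}

Derivation:
Using bin.setk(k='mistaprip', v='smix'), and observe nil.
Next I call bin.evict(k='mistaprip'), → smix.
Using bin.roster, and see [].
Invoking bin.setk(k='kuple', v='314'), yielding nil.
Calling tally.begin(x='28'), and see 28.
I invoke tally.reciproc(), — result: 1/28.
Now I run tally.accrue(x='18/11'), which returns 515/308.
I invoke tally.fold(x='15/13'), and observe 7725/4004.
Next I call bin.setk(k='smihapri', v='@prev'), → nil.
Then bin.setk(k='mit', v='smokob'), giving nil.
Next I call bin.lookup(k='kuple'), and get 314.
Next I call tally.shrink(x='-88'), which returns 360077/4004.
Invoking tally.shrink(x='13'), and get 308025/4004.
Calling bin.setk(k='mistaprip', v='196'), and see nil.


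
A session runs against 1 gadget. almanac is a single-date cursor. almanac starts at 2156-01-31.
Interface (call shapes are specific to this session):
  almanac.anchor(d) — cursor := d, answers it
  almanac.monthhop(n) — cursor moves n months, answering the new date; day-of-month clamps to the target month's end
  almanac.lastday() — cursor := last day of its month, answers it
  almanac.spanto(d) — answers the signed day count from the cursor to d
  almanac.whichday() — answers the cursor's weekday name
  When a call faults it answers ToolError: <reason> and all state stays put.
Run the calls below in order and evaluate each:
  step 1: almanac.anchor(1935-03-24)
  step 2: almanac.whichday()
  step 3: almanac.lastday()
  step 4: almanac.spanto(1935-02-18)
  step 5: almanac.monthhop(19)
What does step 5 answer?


Answer: 1936-10-31

Derivation:
Step: almanac.anchor[d→1935-03-24]
Result: 1935-03-24
Step: almanac.whichday[]
Result: Sunday
Step: almanac.lastday[]
Result: 1935-03-31
Step: almanac.spanto[d→1935-02-18]
Result: -41
Step: almanac.monthhop[n→19]
Result: 1936-10-31


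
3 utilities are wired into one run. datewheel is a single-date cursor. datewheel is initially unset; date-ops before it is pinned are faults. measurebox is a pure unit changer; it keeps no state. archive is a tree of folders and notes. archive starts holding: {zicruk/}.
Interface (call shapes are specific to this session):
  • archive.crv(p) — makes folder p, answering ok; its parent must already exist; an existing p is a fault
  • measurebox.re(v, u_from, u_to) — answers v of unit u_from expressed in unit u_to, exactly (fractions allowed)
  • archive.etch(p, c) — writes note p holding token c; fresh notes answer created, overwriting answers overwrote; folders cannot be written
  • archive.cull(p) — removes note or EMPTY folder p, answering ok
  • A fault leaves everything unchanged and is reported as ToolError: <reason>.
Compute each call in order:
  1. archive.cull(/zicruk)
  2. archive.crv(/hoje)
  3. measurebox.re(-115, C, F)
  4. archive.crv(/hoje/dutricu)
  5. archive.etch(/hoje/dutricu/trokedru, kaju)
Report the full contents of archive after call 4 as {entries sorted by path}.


→ archive.cull(p: /zicruk)
← ok
→ archive.crv(p: /hoje)
← ok
→ measurebox.re(v: -115, u_from: C, u_to: F)
← -175
→ archive.crv(p: /hoje/dutricu)
← ok
→ archive.etch(p: /hoje/dutricu/trokedru, c: kaju)
← created

Answer: {hoje/, hoje/dutricu/}


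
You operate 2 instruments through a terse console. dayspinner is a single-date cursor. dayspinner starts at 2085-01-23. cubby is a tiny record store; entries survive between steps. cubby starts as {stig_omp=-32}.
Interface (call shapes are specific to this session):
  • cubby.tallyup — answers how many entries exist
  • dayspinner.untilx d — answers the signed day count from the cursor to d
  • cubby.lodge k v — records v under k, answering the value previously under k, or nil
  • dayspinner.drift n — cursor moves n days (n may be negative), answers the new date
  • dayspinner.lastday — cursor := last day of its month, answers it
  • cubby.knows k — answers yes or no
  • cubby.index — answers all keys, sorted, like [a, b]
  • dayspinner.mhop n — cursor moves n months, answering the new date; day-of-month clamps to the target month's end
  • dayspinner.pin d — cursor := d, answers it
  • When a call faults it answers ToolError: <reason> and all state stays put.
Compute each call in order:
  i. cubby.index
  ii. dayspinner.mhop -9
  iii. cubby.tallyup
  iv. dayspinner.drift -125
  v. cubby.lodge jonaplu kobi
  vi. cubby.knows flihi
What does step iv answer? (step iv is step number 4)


Answer: 2083-12-20

Derivation:
I invoke cubby.index, which returns [stig_omp].
Now I run dayspinner.mhop passing n: -9, and see 2084-04-23.
Invoking cubby.tallyup, and get 1.
I call dayspinner.drift passing n: -125, → 2083-12-20.
Then cubby.lodge passing k: jonaplu, v: kobi, — result: nil.
I run cubby.knows passing k: flihi, and observe no.


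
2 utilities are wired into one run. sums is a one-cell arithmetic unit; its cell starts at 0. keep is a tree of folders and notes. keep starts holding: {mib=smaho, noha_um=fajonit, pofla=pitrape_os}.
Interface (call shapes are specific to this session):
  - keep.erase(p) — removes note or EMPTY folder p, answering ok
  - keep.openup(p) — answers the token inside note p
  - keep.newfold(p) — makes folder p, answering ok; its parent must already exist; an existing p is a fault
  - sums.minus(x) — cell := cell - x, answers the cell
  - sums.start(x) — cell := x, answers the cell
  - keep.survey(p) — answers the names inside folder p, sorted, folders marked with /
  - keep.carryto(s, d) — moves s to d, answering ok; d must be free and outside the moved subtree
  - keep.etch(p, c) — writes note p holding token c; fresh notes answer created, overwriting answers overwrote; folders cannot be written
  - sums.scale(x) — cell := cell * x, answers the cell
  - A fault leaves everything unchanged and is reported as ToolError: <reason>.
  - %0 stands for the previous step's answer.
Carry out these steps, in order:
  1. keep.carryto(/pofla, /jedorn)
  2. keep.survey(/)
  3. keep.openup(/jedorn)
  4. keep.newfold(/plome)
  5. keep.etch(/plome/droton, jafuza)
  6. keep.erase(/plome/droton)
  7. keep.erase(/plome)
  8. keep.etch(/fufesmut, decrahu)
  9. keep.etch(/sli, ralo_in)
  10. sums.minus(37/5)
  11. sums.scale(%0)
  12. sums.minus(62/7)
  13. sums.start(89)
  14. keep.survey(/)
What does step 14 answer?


>>> keep.carryto s: /pofla d: /jedorn
[out] ok
>>> keep.survey p: /
[out] [jedorn, mib, noha_um]
>>> keep.openup p: /jedorn
[out] pitrape_os
>>> keep.newfold p: /plome
[out] ok
>>> keep.etch p: /plome/droton c: jafuza
[out] created
>>> keep.erase p: /plome/droton
[out] ok
>>> keep.erase p: /plome
[out] ok
>>> keep.etch p: /fufesmut c: decrahu
[out] created
>>> keep.etch p: /sli c: ralo_in
[out] created
>>> sums.minus x: 37/5
[out] -37/5
>>> sums.scale x: %0
[out] 1369/25
>>> sums.minus x: 62/7
[out] 8033/175
>>> sums.start x: 89
[out] 89
>>> keep.survey p: /
[out] [fufesmut, jedorn, mib, noha_um, sli]

Answer: [fufesmut, jedorn, mib, noha_um, sli]


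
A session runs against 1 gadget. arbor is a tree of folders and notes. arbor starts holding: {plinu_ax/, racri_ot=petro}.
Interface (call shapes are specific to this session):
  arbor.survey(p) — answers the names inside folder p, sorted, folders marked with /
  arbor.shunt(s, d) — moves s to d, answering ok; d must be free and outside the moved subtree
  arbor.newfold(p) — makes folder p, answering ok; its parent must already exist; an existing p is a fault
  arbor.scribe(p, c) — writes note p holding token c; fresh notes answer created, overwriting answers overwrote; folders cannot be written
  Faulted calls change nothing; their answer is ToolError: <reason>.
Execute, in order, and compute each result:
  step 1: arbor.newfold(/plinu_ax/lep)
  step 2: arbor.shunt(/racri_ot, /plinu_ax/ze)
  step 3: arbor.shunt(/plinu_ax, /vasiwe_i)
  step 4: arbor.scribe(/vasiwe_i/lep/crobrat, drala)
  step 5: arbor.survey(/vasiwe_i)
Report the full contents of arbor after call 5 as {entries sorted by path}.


Answer: {vasiwe_i/, vasiwe_i/lep/, vasiwe_i/lep/crobrat=drala, vasiwe_i/ze=petro}

Derivation:
Using arbor.newfold on p→/plinu_ax/lep, yielding ok.
I invoke arbor.shunt on s→/racri_ot, d→/plinu_ax/ze, and observe ok.
Calling arbor.shunt on s→/plinu_ax, d→/vasiwe_i, → ok.
Invoking arbor.scribe on p→/vasiwe_i/lep/crobrat, c→drala, which returns created.
I run arbor.survey on p→/vasiwe_i: [lep/, ze].


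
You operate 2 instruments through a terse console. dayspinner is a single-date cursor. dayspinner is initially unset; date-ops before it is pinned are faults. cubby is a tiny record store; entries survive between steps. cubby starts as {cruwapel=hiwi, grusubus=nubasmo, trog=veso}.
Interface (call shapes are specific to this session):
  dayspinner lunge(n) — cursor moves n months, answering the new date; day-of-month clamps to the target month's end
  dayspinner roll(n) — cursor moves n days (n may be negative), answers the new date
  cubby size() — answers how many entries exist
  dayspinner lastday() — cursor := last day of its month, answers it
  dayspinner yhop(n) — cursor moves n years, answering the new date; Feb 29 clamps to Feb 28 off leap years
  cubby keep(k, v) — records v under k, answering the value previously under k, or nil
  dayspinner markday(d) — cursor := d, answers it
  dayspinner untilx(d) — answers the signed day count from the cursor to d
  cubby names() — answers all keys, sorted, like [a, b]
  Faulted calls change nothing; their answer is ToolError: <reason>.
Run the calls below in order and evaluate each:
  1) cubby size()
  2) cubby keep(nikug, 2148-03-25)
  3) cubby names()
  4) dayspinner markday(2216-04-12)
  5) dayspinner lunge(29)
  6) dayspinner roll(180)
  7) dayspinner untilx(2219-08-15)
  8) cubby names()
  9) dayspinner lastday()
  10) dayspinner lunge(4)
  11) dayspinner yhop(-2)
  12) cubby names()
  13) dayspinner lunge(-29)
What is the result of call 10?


Answer: 2219-07-31

Derivation:
% 1. cubby size() ~> 3
% 2. cubby keep(k: nikug, v: 2148-03-25) ~> nil
% 3. cubby names() ~> [cruwapel, grusubus, nikug, trog]
% 4. dayspinner markday(d: 2216-04-12) ~> 2216-04-12
% 5. dayspinner lunge(n: 29) ~> 2218-09-12
% 6. dayspinner roll(n: 180) ~> 2219-03-11
% 7. dayspinner untilx(d: 2219-08-15) ~> 157
% 8. cubby names() ~> [cruwapel, grusubus, nikug, trog]
% 9. dayspinner lastday() ~> 2219-03-31
% 10. dayspinner lunge(n: 4) ~> 2219-07-31
% 11. dayspinner yhop(n: -2) ~> 2217-07-31
% 12. cubby names() ~> [cruwapel, grusubus, nikug, trog]
% 13. dayspinner lunge(n: -29) ~> 2215-02-28


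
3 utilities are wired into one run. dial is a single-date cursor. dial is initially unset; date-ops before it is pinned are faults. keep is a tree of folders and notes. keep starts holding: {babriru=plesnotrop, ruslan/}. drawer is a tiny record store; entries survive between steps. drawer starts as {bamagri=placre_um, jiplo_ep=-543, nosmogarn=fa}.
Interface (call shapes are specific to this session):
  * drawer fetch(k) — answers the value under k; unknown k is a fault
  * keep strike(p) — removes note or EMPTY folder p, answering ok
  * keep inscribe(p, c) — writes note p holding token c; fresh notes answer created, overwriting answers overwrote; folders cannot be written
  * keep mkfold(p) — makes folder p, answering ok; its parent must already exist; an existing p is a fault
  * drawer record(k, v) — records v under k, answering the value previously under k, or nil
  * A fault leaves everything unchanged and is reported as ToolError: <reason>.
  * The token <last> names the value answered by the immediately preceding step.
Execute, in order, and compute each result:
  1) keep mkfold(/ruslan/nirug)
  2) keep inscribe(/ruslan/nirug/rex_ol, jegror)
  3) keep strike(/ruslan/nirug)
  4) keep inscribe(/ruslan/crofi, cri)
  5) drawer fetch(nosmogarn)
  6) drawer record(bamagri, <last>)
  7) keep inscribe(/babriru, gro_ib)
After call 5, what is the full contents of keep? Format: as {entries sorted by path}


[in] keep mkfold p=/ruslan/nirug
= ok
[in] keep inscribe p=/ruslan/nirug/rex_ol c=jegror
= created
[in] keep strike p=/ruslan/nirug
= ToolError: not empty
[in] keep inscribe p=/ruslan/crofi c=cri
= created
[in] drawer fetch k=nosmogarn
= fa
[in] drawer record k=bamagri v=<last>
= placre_um
[in] keep inscribe p=/babriru c=gro_ib
= overwrote

Answer: {babriru=plesnotrop, ruslan/, ruslan/crofi=cri, ruslan/nirug/, ruslan/nirug/rex_ol=jegror}
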